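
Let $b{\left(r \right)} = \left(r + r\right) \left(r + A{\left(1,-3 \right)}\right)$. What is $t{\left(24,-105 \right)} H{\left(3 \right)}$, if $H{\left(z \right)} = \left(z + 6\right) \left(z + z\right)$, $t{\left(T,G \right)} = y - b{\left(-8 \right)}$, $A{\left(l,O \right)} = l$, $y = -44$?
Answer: $-8424$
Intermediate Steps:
$b{\left(r \right)} = 2 r \left(1 + r\right)$ ($b{\left(r \right)} = \left(r + r\right) \left(r + 1\right) = 2 r \left(1 + r\right)$)
$t{\left(T,G \right)} = -156$ ($t{\left(T,G \right)} = -44 - 2 \left(-8\right) \left(1 - 8\right) = -44 - 2 \left(-8\right) \left(-7\right) = -44 - 112 = -156$)
$H{\left(z \right)} = 2 z \left(6 + z\right)$ ($H{\left(z \right)} = \left(6 + z\right) 2 z = 2 z \left(6 + z\right)$)
$t{\left(24,-105 \right)} H{\left(3 \right)} = - 156 \cdot 2 \cdot 3 \left(6 + 3\right) = - 156 \cdot 2 \cdot 3 \cdot 9 = \left(-156\right) 54 = -8424$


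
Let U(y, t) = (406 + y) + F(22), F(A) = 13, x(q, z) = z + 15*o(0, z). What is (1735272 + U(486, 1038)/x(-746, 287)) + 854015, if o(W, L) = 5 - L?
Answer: 10209557736/3943 ≈ 2.5893e+6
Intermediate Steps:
x(q, z) = 75 - 14*z (x(q, z) = z + 15*(5 - z) = z + (75 - 15*z) = 75 - 14*z)
U(y, t) = 419 + y (U(y, t) = (406 + y) + 13 = 419 + y)
(1735272 + U(486, 1038)/x(-746, 287)) + 854015 = (1735272 + (419 + 486)/(75 - 14*287)) + 854015 = (1735272 + 905/(75 - 4018)) + 854015 = (1735272 + 905/(-3943)) + 854015 = (1735272 + 905*(-1/3943)) + 854015 = (1735272 - 905/3943) + 854015 = 6842176591/3943 + 854015 = 10209557736/3943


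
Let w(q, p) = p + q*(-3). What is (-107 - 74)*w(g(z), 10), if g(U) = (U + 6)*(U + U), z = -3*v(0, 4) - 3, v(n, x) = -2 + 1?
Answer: -1810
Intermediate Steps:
v(n, x) = -1
z = 0 (z = -3*(-1) - 3 = 3 - 3 = 0)
g(U) = 2*U*(6 + U) (g(U) = (6 + U)*(2*U) = 2*U*(6 + U))
w(q, p) = p - 3*q
(-107 - 74)*w(g(z), 10) = (-107 - 74)*(10 - 6*0*(6 + 0)) = -181*(10 - 6*0*6) = -181*(10 - 3*0) = -181*(10 + 0) = -181*10 = -1810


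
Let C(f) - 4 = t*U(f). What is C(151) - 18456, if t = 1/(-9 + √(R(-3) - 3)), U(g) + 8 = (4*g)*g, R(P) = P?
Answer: -808696/29 - 91196*I*√6/87 ≈ -27886.0 - 2567.6*I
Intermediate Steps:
U(g) = -8 + 4*g² (U(g) = -8 + (4*g)*g = -8 + 4*g²)
t = 1/(-9 + I*√6) (t = 1/(-9 + √(-3 - 3)) = 1/(-9 + √(-6)) = 1/(-9 + I*√6) ≈ -0.10345 - 0.028155*I)
C(f) = 4 + (-8 + 4*f²)*(-3/29 - I*√6/87) (C(f) = 4 + (-3/29 - I*√6/87)*(-8 + 4*f²) = 4 + (-8 + 4*f²)*(-3/29 - I*√6/87))
C(151) - 18456 = (4 - 4*(-2 + 151²)*(9 + I*√6)/87) - 18456 = (4 - 4*(-2 + 22801)*(9 + I*√6)/87) - 18456 = (4 - 4/87*22799*(9 + I*√6)) - 18456 = (4 + (-273588/29 - 91196*I*√6/87)) - 18456 = (-273472/29 - 91196*I*√6/87) - 18456 = -808696/29 - 91196*I*√6/87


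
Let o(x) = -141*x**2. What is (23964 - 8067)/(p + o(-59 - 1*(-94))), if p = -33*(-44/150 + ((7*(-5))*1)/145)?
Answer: -11525325/125212832 ≈ -0.092046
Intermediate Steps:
p = 12793/725 (p = -33*(-44*1/150 - 35*1*(1/145)) = -33*(-22/75 - 35*1/145) = -33*(-22/75 - 7/29) = -33*(-1163/2175) = 12793/725 ≈ 17.646)
(23964 - 8067)/(p + o(-59 - 1*(-94))) = (23964 - 8067)/(12793/725 - 141*(-59 - 1*(-94))**2) = 15897/(12793/725 - 141*(-59 + 94)**2) = 15897/(12793/725 - 141*35**2) = 15897/(12793/725 - 141*1225) = 15897/(12793/725 - 172725) = 15897/(-125212832/725) = 15897*(-725/125212832) = -11525325/125212832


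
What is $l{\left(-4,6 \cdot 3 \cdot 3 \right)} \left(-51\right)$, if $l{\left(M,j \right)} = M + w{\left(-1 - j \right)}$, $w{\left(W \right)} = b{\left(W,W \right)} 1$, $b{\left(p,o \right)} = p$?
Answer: $3009$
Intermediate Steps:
$w{\left(W \right)} = W$ ($w{\left(W \right)} = W 1 = W$)
$l{\left(M,j \right)} = -1 + M - j$ ($l{\left(M,j \right)} = M - \left(1 + j\right) = -1 + M - j$)
$l{\left(-4,6 \cdot 3 \cdot 3 \right)} \left(-51\right) = \left(-1 - 4 - 6 \cdot 3 \cdot 3\right) \left(-51\right) = \left(-1 - 4 - 18 \cdot 3\right) \left(-51\right) = \left(-1 - 4 - 54\right) \left(-51\right) = \left(-59\right) \left(-51\right) = 3009$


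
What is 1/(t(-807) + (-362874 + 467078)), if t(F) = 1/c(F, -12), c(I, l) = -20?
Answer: 20/2084079 ≈ 9.5966e-6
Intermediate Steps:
t(F) = -1/20 (t(F) = 1/(-20) = -1/20)
1/(t(-807) + (-362874 + 467078)) = 1/(-1/20 + (-362874 + 467078)) = 1/(-1/20 + 104204) = 1/(2084079/20) = 20/2084079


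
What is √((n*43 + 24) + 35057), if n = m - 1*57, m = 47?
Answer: √34651 ≈ 186.15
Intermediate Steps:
n = -10 (n = 47 - 1*57 = 47 - 57 = -10)
√((n*43 + 24) + 35057) = √((-10*43 + 24) + 35057) = √((-430 + 24) + 35057) = √(-406 + 35057) = √34651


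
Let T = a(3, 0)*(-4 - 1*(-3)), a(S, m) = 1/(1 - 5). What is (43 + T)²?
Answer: 29929/16 ≈ 1870.6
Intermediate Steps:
a(S, m) = -¼ (a(S, m) = 1/(-4) = -¼)
T = ¼ (T = -(-4 - 1*(-3))/4 = -(-4 + 3)/4 = -¼*(-1) = ¼ ≈ 0.25000)
(43 + T)² = (43 + ¼)² = (173/4)² = 29929/16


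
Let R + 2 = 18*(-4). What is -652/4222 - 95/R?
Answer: 176421/156214 ≈ 1.1294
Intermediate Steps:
R = -74 (R = -2 + 18*(-4) = -2 - 72 = -74)
-652/4222 - 95/R = -652/4222 - 95/(-74) = -652*1/4222 - 95*(-1/74) = -326/2111 + 95/74 = 176421/156214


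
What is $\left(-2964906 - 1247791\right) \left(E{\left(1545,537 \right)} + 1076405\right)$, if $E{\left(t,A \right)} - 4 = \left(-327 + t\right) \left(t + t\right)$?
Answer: $-20389575648213$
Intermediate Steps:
$E{\left(t,A \right)} = 4 + 2 t \left(-327 + t\right)$ ($E{\left(t,A \right)} = 4 + \left(-327 + t\right) \left(t + t\right) = 4 + \left(-327 + t\right) 2 t = 4 + 2 t \left(-327 + t\right)$)
$\left(-2964906 - 1247791\right) \left(E{\left(1545,537 \right)} + 1076405\right) = \left(-2964906 - 1247791\right) \left(\left(4 - 1010430 + 2 \cdot 1545^{2}\right) + 1076405\right) = - 4212697 \left(\left(4 - 1010430 + 2 \cdot 2387025\right) + 1076405\right) = - 4212697 \left(\left(4 - 1010430 + 4774050\right) + 1076405\right) = - 4212697 \left(3763624 + 1076405\right) = \left(-4212697\right) 4840029 = -20389575648213$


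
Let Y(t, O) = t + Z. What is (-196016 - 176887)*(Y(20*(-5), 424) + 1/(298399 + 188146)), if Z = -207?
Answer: 55700265298542/486545 ≈ 1.1448e+8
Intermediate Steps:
Y(t, O) = -207 + t (Y(t, O) = t - 207 = -207 + t)
(-196016 - 176887)*(Y(20*(-5), 424) + 1/(298399 + 188146)) = (-196016 - 176887)*((-207 + 20*(-5)) + 1/(298399 + 188146)) = -372903*((-207 - 100) + 1/486545) = -372903*(-307 + 1/486545) = -372903*(-149369314/486545) = 55700265298542/486545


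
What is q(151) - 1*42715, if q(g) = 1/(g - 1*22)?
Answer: -5510234/129 ≈ -42715.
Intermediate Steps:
q(g) = 1/(-22 + g) (q(g) = 1/(g - 22) = 1/(-22 + g))
q(151) - 1*42715 = 1/(-22 + 151) - 1*42715 = 1/129 - 42715 = -5510234/129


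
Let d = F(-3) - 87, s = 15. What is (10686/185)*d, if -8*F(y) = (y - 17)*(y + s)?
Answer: -609102/185 ≈ -3292.4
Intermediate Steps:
F(y) = -(-17 + y)*(15 + y)/8 (F(y) = -(y - 17)*(y + 15)/8 = -(-17 + y)*(15 + y)/8)
d = -57 (d = (255/8 - ⅛*(-3)² + (¼)*(-3)) - 87 = (255/8 - ⅛*9 - ¾) - 87 = (255/8 - 9/8 - ¾) - 87 = 30 - 87 = -57)
(10686/185)*d = (10686/185)*(-57) = -609102/185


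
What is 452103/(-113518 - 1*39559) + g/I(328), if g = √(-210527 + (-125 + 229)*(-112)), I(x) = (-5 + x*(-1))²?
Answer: -452103/153077 + 5*I*√8887/110889 ≈ -2.9534 + 0.0042507*I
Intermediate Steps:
I(x) = (-5 - x)²
g = 5*I*√8887 (g = √(-210527 + 104*(-112)) = √(-210527 - 11648) = √(-222175) = 5*I*√8887 ≈ 471.35*I)
452103/(-113518 - 1*39559) + g/I(328) = 452103/(-113518 - 1*39559) + (5*I*√8887)/((5 + 328)²) = 452103/(-113518 - 39559) + (5*I*√8887)/(333²) = 452103/(-153077) + (5*I*√8887)/110889 = 452103*(-1/153077) + (5*I*√8887)*(1/110889) = -452103/153077 + 5*I*√8887/110889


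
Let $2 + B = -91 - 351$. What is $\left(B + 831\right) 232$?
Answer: $89784$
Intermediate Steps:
$B = -444$ ($B = -2 - 442 = -444$)
$\left(B + 831\right) 232 = \left(-444 + 831\right) 232 = 387 \cdot 232 = 89784$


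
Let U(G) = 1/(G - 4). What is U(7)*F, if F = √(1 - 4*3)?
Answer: I*√11/3 ≈ 1.1055*I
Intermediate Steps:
F = I*√11 (F = √(1 - 12) = √(-11) = I*√11 ≈ 3.3166*I)
U(G) = 1/(-4 + G)
U(7)*F = (I*√11)/(-4 + 7) = (I*√11)/3 = I*√11/3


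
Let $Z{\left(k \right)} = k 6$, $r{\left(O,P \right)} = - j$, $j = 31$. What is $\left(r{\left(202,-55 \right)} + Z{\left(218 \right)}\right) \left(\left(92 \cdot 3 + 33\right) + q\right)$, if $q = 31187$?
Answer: $40220392$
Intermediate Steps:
$r{\left(O,P \right)} = -31$ ($r{\left(O,P \right)} = \left(-1\right) 31 = -31$)
$Z{\left(k \right)} = 6 k$
$\left(r{\left(202,-55 \right)} + Z{\left(218 \right)}\right) \left(\left(92 \cdot 3 + 33\right) + q\right) = \left(-31 + 6 \cdot 218\right) \left(\left(92 \cdot 3 + 33\right) + 31187\right) = \left(-31 + 1308\right) \left(\left(276 + 33\right) + 31187\right) = 1277 \left(309 + 31187\right) = 1277 \cdot 31496 = 40220392$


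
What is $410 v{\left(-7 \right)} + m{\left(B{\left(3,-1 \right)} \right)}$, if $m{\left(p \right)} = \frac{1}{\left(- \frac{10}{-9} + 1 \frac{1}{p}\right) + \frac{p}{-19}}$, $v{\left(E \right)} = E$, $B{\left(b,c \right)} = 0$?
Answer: $-2870$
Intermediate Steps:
$m{\left(p \right)} = \frac{1}{\frac{10}{9} + \frac{1}{p} - \frac{p}{19}}$ ($m{\left(p \right)} = \frac{1}{\left(\left(-10\right) \left(- \frac{1}{9}\right) + \frac{1}{p}\right) + p \left(- \frac{1}{19}\right)} = \frac{1}{\left(\frac{10}{9} + \frac{1}{p}\right) - \frac{p}{19}} = \frac{1}{\frac{10}{9} + \frac{1}{p} - \frac{p}{19}}$)
$410 v{\left(-7 \right)} + m{\left(B{\left(3,-1 \right)} \right)} = 410 \left(-7\right) + 171 \cdot 0 \frac{1}{171 - 9 \cdot 0^{2} + 190 \cdot 0} = -2870 + 171 \cdot 0 \frac{1}{171 - 0 + 0} = -2870 + 171 \cdot 0 \frac{1}{171 + 0 + 0} = -2870 + 171 \cdot 0 \cdot \frac{1}{171} = -2870 + 0 = -2870$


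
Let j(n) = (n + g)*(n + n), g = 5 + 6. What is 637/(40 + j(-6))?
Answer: -637/20 ≈ -31.850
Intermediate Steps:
g = 11
j(n) = 2*n*(11 + n) (j(n) = (n + 11)*(n + n) = (11 + n)*(2*n) = 2*n*(11 + n))
637/(40 + j(-6)) = 637/(40 + 2*(-6)*(11 - 6)) = 637/(40 + 2*(-6)*5) = 637/(40 - 60) = 637/(-20) = -1/20*637 = -637/20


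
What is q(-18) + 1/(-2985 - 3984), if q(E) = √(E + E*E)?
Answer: -1/6969 + 3*√34 ≈ 17.493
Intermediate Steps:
q(E) = √(E + E²)
q(-18) + 1/(-2985 - 3984) = √(-18*(1 - 18)) + 1/(-2985 - 3984) = √(-18*(-17)) + 1/(-6969) = √306 - 1/6969 = 3*√34 - 1/6969 = -1/6969 + 3*√34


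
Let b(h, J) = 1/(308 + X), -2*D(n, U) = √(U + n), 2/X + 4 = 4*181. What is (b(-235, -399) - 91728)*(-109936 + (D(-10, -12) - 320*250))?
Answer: 1931818544431488/110881 + 5085446004*I*√22/110881 ≈ 1.7422e+10 + 2.1512e+5*I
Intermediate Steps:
X = 1/360 (X = 2/(-4 + 4*181) = 2/(-4 + 724) = 2/720 = 2*(1/720) = 1/360 ≈ 0.0027778)
D(n, U) = -√(U + n)/2
b(h, J) = 360/110881 (b(h, J) = 1/(308 + 1/360) = 1/(110881/360) = 360/110881)
(b(-235, -399) - 91728)*(-109936 + (D(-10, -12) - 320*250)) = (360/110881 - 91728)*(-109936 + (-√(-12 - 10)/2 - 320*250)) = -10170892008*(-109936 + (-I*√22/2 - 80000))/110881 = -10170892008*(-109936 + (-80000 - I*√22/2))/110881 = -10170892008*(-189936 - I*√22/2)/110881 = 1931818544431488/110881 + 5085446004*I*√22/110881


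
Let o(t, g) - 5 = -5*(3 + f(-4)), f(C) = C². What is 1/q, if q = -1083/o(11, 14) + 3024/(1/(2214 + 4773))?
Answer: 30/633861001 ≈ 4.7329e-8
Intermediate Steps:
o(t, g) = -90 (o(t, g) = 5 - 5*(3 + (-4)²) = 5 - 5*(3 + 16) = 5 - 5*19 = 5 - 95 = -90)
q = 633861001/30 (q = -1083/(-90) + 3024/(1/(2214 + 4773)) = -1083*(-1/90) + 3024/(1/6987) = 361/30 + 3024/(1/6987) = 361/30 + 3024*6987 = 361/30 + 21128688 = 633861001/30 ≈ 2.1129e+7)
1/q = 1/(633861001/30) = 30/633861001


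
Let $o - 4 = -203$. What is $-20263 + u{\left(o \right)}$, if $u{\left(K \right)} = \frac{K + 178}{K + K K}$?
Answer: $- \frac{266134249}{13134} \approx -20263.0$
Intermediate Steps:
$o = -199$ ($o = 4 - 203 = -199$)
$u{\left(K \right)} = \frac{178 + K}{K + K^{2}}$
$-20263 + u{\left(o \right)} = -20263 + \frac{178 - 199}{\left(-199\right) \left(1 - 199\right)} = -20263 - \frac{1}{199} \frac{1}{-198} \left(-21\right) = -20263 - \left(- \frac{1}{39402}\right) \left(-21\right) = -20263 - \frac{7}{13134} = - \frac{266134249}{13134}$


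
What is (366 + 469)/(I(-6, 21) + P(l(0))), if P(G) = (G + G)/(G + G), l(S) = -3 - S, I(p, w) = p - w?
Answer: -835/26 ≈ -32.115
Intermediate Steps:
P(G) = 1 (P(G) = (2*G)/((2*G)) = (2*G)*(1/(2*G)) = 1)
(366 + 469)/(I(-6, 21) + P(l(0))) = (366 + 469)/((-6 - 1*21) + 1) = 835/((-6 - 21) + 1) = 835/(-27 + 1) = 835/(-26) = 835*(-1/26) = -835/26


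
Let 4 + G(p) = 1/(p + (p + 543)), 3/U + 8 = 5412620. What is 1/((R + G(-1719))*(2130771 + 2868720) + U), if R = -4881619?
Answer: -1741056860/42491589979170649908403 ≈ -4.0974e-14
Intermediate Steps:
U = 1/1804204 (U = 3/(-8 + 5412620) = 3/5412612 = 3*(1/5412612) = 1/1804204 ≈ 5.5426e-7)
G(p) = -4 + 1/(543 + 2*p) (G(p) = -4 + 1/(p + (p + 543)) = -4 + 1/(p + (543 + p)) = -4 + 1/(543 + 2*p))
1/((R + G(-1719))*(2130771 + 2868720) + U) = 1/((-4881619 + (-2171 - 8*(-1719))/(543 + 2*(-1719)))*(2130771 + 2868720) + 1/1804204) = 1/((-4881619 + (-2171 + 13752)/(543 - 3438))*4999491 + 1/1804204) = 1/((-4881619 + 11581/(-2895))*4999491 + 1/1804204) = 1/((-4881619 - 1/2895*11581)*4999491 + 1/1804204) = 1/((-4881619 - 11581/2895)*4999491 + 1/1804204) = 1/(-14132298586/2895*4999491 + 1/1804204) = 1/(-23551433196673242/965 + 1/1804204) = 1/(-42491589979170649908403/1741056860) = -1741056860/42491589979170649908403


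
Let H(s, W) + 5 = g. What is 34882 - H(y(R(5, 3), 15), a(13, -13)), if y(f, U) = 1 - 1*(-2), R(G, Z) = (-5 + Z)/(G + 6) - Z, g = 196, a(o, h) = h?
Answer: 34691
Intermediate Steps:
R(G, Z) = -Z + (-5 + Z)/(6 + G) (R(G, Z) = (-5 + Z)/(6 + G) - Z = -Z + (-5 + Z)/(6 + G))
y(f, U) = 3 (y(f, U) = 1 + 2 = 3)
H(s, W) = 191 (H(s, W) = -5 + 196 = 191)
34882 - H(y(R(5, 3), 15), a(13, -13)) = 34882 - 1*191 = 34882 - 191 = 34691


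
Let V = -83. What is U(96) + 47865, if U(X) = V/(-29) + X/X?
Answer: 1388197/29 ≈ 47869.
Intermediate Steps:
U(X) = 112/29 (U(X) = -83/(-29) + X/X = -83*(-1/29) + 1 = 83/29 + 1 = 112/29)
U(96) + 47865 = 112/29 + 47865 = 1388197/29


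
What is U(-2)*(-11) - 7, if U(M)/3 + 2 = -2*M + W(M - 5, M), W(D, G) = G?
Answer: -7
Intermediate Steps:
U(M) = -6 - 3*M (U(M) = -6 + 3*(-2*M + M) = -6 + 3*(-M) = -6 - 3*M)
U(-2)*(-11) - 7 = (-6 - 3*(-2))*(-11) - 7 = (-6 + 6)*(-11) - 7 = 0*(-11) - 7 = 0 - 7 = -7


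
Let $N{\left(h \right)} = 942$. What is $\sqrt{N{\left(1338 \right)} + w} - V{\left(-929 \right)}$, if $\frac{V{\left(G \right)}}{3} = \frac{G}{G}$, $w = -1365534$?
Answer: $-3 + 4 i \sqrt{85287} \approx -3.0 + 1168.2 i$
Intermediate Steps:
$V{\left(G \right)} = 3$ ($V{\left(G \right)} = 3 \frac{G}{G} = 3 \cdot 1 = 3$)
$\sqrt{N{\left(1338 \right)} + w} - V{\left(-929 \right)} = \sqrt{942 - 1365534} - 3 = \sqrt{-1364592} - 3 = 4 i \sqrt{85287} - 3 = -3 + 4 i \sqrt{85287}$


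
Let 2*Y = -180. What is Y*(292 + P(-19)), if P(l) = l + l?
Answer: -22860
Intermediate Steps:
P(l) = 2*l
Y = -90 (Y = (½)*(-180) = -90)
Y*(292 + P(-19)) = -90*(292 + 2*(-19)) = -90*(292 - 38) = -90*254 = -22860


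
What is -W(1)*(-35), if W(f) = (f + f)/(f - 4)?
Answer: -70/3 ≈ -23.333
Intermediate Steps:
W(f) = 2*f/(-4 + f) (W(f) = (2*f)/(-4 + f) = 2*f/(-4 + f))
-W(1)*(-35) = -2/(-4 + 1)*(-35) = -2/(-3)*(-35) = -2*(-1)/3*(-35) = -1*(-⅔)*(-35) = (⅔)*(-35) = -70/3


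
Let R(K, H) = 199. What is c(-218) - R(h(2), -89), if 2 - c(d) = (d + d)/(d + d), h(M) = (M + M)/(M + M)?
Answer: -198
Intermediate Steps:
h(M) = 1 (h(M) = (2*M)/((2*M)) = (2*M)*(1/(2*M)) = 1)
c(d) = 1 (c(d) = 2 - (d + d)/(d + d) = 2 - 2*d/(2*d) = 2 - 2*d*1/(2*d) = 2 - 1*1 = 2 - 1 = 1)
c(-218) - R(h(2), -89) = 1 - 1*199 = 1 - 199 = -198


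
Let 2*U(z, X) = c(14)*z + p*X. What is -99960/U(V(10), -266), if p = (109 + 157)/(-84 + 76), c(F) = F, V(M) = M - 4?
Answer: -57120/2551 ≈ -22.391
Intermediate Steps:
V(M) = -4 + M
p = -133/4 (p = 266/(-8) = 266*(-⅛) = -133/4 ≈ -33.250)
U(z, X) = 7*z - 133*X/8 (U(z, X) = (14*z - 133*X/4)/2 = 7*z - 133*X/8)
-99960/U(V(10), -266) = -99960/(7*(-4 + 10) - 133/8*(-266)) = -99960/(7*6 + 17689/4) = -99960/(42 + 17689/4) = -99960/17857/4 = -99960*4/17857 = -57120/2551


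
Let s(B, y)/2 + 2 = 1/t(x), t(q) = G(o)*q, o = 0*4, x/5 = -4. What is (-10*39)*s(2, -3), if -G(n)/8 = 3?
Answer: 12467/8 ≈ 1558.4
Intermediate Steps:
x = -20 (x = 5*(-4) = -20)
o = 0
G(n) = -24 (G(n) = -8*3 = -24)
t(q) = -24*q
s(B, y) = -959/240 (s(B, y) = -4 + 2/((-24*(-20))) = -4 + 2/480 = -4 + 2*(1/480) = -4 + 1/240 = -959/240)
(-10*39)*s(2, -3) = -10*39*(-959/240) = -390*(-959/240) = 12467/8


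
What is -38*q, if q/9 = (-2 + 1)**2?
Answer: -342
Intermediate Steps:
q = 9 (q = 9*(-2 + 1)**2 = 9*(-1)**2 = 9*1 = 9)
-38*q = -38*9 = -342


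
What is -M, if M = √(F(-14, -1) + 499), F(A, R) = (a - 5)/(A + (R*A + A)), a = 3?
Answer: -√24458/7 ≈ -22.341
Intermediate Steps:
F(A, R) = -2/(2*A + A*R) (F(A, R) = (3 - 5)/(A + (R*A + A)) = -2/(A + (A*R + A)) = -2/(A + (A + A*R)) = -2/(2*A + A*R))
M = √24458/7 (M = √(-2/(-14*(2 - 1)) + 499) = √(-2*(-1/14)/1 + 499) = √(-2*(-1/14)*1 + 499) = √(⅐ + 499) = √(3494/7) = √24458/7 ≈ 22.341)
-M = -√24458/7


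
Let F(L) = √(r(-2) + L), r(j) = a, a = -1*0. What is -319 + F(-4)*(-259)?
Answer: -319 - 518*I ≈ -319.0 - 518.0*I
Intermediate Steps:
a = 0
r(j) = 0
F(L) = √L (F(L) = √(0 + L) = √L)
-319 + F(-4)*(-259) = -319 + √(-4)*(-259) = -319 + (2*I)*(-259) = -319 - 518*I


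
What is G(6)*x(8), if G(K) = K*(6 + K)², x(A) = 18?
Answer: 15552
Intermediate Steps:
G(6)*x(8) = (6*(6 + 6)²)*18 = (6*12²)*18 = (6*144)*18 = 864*18 = 15552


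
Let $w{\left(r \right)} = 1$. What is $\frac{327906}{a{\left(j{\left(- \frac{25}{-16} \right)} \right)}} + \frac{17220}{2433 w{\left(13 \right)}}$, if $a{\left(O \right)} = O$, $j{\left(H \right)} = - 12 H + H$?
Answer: $- \frac{4253329756}{223025} \approx -19071.0$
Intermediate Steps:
$j{\left(H \right)} = - 11 H$
$\frac{327906}{a{\left(j{\left(- \frac{25}{-16} \right)} \right)}} + \frac{17220}{2433 w{\left(13 \right)}} = \frac{327906}{\left(-11\right) \left(- \frac{25}{-16}\right)} + \frac{17220}{2433 \cdot 1} = \frac{327906}{\left(-11\right) \left(\left(-25\right) \left(- \frac{1}{16}\right)\right)} + \frac{17220}{2433} = \frac{327906}{\left(-11\right) \frac{25}{16}} + 17220 \cdot \frac{1}{2433} = \frac{327906}{- \frac{275}{16}} + \frac{5740}{811} = 327906 \left(- \frac{16}{275}\right) + \frac{5740}{811} = - \frac{5246496}{275} + \frac{5740}{811} = - \frac{4253329756}{223025}$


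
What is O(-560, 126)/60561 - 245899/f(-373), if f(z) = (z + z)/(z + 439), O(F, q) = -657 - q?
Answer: 18201187264/836639 ≈ 21755.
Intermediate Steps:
f(z) = 2*z/(439 + z) (f(z) = (2*z)/(439 + z) = 2*z/(439 + z))
O(-560, 126)/60561 - 245899/f(-373) = (-657 - 1*126)/60561 - 245899/(2*(-373)/(439 - 373)) = (-657 - 126)*(1/60561) - 245899/(2*(-373)/66) = -783*1/60561 - 245899/(2*(-373)*(1/66)) = -29/2243 - 245899/(-373/33) = -29/2243 - 245899*(-33/373) = -29/2243 + 8114667/373 = 18201187264/836639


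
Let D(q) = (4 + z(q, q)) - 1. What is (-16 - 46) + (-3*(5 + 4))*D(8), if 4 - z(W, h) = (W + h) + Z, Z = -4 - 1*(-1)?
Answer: 100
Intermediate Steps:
Z = -3 (Z = -4 + 1 = -3)
z(W, h) = 7 - W - h (z(W, h) = 4 - ((W + h) - 3) = 4 - (-3 + W + h) = 4 + (3 - W - h) = 7 - W - h)
D(q) = 10 - 2*q (D(q) = (4 + (7 - q - q)) - 1 = (4 + (7 - 2*q)) - 1 = (11 - 2*q) - 1 = 10 - 2*q)
(-16 - 46) + (-3*(5 + 4))*D(8) = (-16 - 46) + (-3*(5 + 4))*(10 - 2*8) = -62 + (-3*9)*(10 - 16) = -62 - 27*(-6) = -62 + 162 = 100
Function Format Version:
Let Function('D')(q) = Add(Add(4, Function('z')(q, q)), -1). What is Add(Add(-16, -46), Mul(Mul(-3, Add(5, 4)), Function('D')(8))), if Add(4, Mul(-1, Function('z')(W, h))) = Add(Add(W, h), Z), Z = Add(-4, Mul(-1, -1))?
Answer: 100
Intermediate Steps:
Z = -3 (Z = Add(-4, 1) = -3)
Function('z')(W, h) = Add(7, Mul(-1, W), Mul(-1, h)) (Function('z')(W, h) = Add(4, Mul(-1, Add(Add(W, h), -3))) = Add(4, Mul(-1, Add(-3, W, h))) = Add(4, Add(3, Mul(-1, W), Mul(-1, h))) = Add(7, Mul(-1, W), Mul(-1, h)))
Function('D')(q) = Add(10, Mul(-2, q)) (Function('D')(q) = Add(Add(4, Add(7, Mul(-1, q), Mul(-1, q))), -1) = Add(Add(4, Add(7, Mul(-2, q))), -1) = Add(Add(11, Mul(-2, q)), -1) = Add(10, Mul(-2, q)))
Add(Add(-16, -46), Mul(Mul(-3, Add(5, 4)), Function('D')(8))) = Add(Add(-16, -46), Mul(Mul(-3, Add(5, 4)), Add(10, Mul(-2, 8)))) = Add(-62, Mul(Mul(-3, 9), Add(10, -16))) = Add(-62, Mul(-27, -6)) = Add(-62, 162) = 100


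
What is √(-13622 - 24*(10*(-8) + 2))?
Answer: 5*I*√470 ≈ 108.4*I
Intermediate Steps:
√(-13622 - 24*(10*(-8) + 2)) = √(-13622 - 24*(-80 + 2)) = √(-13622 - 24*(-78)) = √(-13622 + 1872) = √(-11750) = 5*I*√470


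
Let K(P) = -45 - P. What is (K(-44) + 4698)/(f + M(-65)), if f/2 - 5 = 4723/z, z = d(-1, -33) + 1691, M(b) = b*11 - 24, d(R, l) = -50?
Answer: -1101111/169549 ≈ -6.4944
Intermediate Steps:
M(b) = -24 + 11*b (M(b) = 11*b - 24 = -24 + 11*b)
z = 1641 (z = -50 + 1691 = 1641)
f = 25856/1641 (f = 10 + 2*(4723/1641) = 10 + 9446/1641 = 25856/1641 ≈ 15.756)
(K(-44) + 4698)/(f + M(-65)) = ((-45 - 1*(-44)) + 4698)/(25856/1641 + (-24 + 11*(-65))) = ((-45 + 44) + 4698)/(25856/1641 + (-24 - 715)) = (-1 + 4698)/(25856/1641 - 739) = 4697/(-1186843/1641) = 4697*(-1641/1186843) = -1101111/169549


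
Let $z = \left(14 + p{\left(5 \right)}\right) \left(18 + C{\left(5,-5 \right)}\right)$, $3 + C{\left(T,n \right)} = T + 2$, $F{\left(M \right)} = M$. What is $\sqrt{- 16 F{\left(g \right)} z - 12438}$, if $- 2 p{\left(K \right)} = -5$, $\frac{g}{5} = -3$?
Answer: $9 \sqrt{922} \approx 273.28$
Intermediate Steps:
$g = -15$ ($g = 5 \left(-3\right) = -15$)
$p{\left(K \right)} = \frac{5}{2}$ ($p{\left(K \right)} = \left(- \frac{1}{2}\right) \left(-5\right) = \frac{5}{2}$)
$C{\left(T,n \right)} = -1 + T$ ($C{\left(T,n \right)} = -3 + \left(T + 2\right) = -3 + \left(2 + T\right) = -1 + T$)
$z = 363$ ($z = \left(14 + \frac{5}{2}\right) \left(18 + \left(-1 + 5\right)\right) = \frac{33 \left(18 + 4\right)}{2} = \frac{33}{2} \cdot 22 = 363$)
$\sqrt{- 16 F{\left(g \right)} z - 12438} = \sqrt{\left(-16\right) \left(-15\right) 363 - 12438} = \sqrt{240 \cdot 363 - 12438} = \sqrt{87120 - 12438} = \sqrt{74682} = 9 \sqrt{922}$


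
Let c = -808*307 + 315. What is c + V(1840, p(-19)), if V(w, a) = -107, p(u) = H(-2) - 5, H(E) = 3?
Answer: -247848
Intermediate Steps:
p(u) = -2 (p(u) = 3 - 5 = -2)
c = -247741 (c = -248056 + 315 = -247741)
c + V(1840, p(-19)) = -247741 - 107 = -247848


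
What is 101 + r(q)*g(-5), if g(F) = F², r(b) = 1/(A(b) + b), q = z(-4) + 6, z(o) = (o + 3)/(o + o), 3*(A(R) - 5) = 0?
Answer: 9189/89 ≈ 103.25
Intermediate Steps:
A(R) = 5 (A(R) = 5 + (⅓)*0 = 5 + 0 = 5)
z(o) = (3 + o)/(2*o) (z(o) = (3 + o)/((2*o)) = (3 + o)*(1/(2*o)) = (3 + o)/(2*o))
q = 49/8 (q = (½)*(3 - 4)/(-4) + 6 = (½)*(-¼)*(-1) + 6 = ⅛ + 6 = 49/8 ≈ 6.1250)
r(b) = 1/(5 + b)
101 + r(q)*g(-5) = 101 + (-5)²/(5 + 49/8) = 101 + 25/(89/8) = 101 + (8/89)*25 = 101 + 200/89 = 9189/89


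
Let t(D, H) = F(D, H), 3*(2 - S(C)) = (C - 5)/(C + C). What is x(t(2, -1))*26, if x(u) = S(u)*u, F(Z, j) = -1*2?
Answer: -221/3 ≈ -73.667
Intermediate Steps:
S(C) = 2 - (-5 + C)/(6*C) (S(C) = 2 - (C - 5)/(3*(C + C)) = 2 - (-5 + C)/(3*(2*C)) = 2 - (-5 + C)*1/(2*C)/3 = 2 - (-5 + C)/(6*C))
F(Z, j) = -2
t(D, H) = -2
x(u) = 5/6 + 11*u/6 (x(u) = ((5 + 11*u)/(6*u))*u = 5/6 + 11*u/6)
x(t(2, -1))*26 = (5/6 + (11/6)*(-2))*26 = (5/6 - 11/3)*26 = -17/6*26 = -221/3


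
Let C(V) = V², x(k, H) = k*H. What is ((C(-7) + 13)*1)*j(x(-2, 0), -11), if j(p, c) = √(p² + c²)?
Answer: 682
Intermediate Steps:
x(k, H) = H*k
j(p, c) = √(c² + p²)
((C(-7) + 13)*1)*j(x(-2, 0), -11) = (((-7)² + 13)*1)*√((-11)² + (0*(-2))²) = ((49 + 13)*1)*√(121 + 0²) = (62*1)*√(121 + 0) = 62*√121 = 62*11 = 682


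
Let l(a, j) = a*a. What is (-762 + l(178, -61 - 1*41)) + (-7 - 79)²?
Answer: 38318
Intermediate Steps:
l(a, j) = a²
(-762 + l(178, -61 - 1*41)) + (-7 - 79)² = (-762 + 178²) + (-7 - 79)² = (-762 + 31684) + (-86)² = 30922 + 7396 = 38318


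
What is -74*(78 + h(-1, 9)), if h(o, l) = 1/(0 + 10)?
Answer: -28897/5 ≈ -5779.4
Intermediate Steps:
h(o, l) = 1/10
-74*(78 + h(-1, 9)) = -74*(78 + 1/10) = -74*781/10 = -28897/5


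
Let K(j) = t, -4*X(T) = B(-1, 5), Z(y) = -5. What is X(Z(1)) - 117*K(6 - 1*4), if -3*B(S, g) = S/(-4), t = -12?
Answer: 67393/48 ≈ 1404.0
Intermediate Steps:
B(S, g) = S/12 (B(S, g) = -S/(3*(-4)) = -S*(-1)/(3*4) = -(-1)*S/12 = S/12)
X(T) = 1/48 (X(T) = -(-1)/48 = -1/4*(-1/12) = 1/48)
K(j) = -12
X(Z(1)) - 117*K(6 - 1*4) = 1/48 - 117*(-12) = 1/48 + 1404 = 67393/48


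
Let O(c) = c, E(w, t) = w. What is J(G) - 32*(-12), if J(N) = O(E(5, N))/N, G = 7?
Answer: 2693/7 ≈ 384.71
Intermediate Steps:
J(N) = 5/N
J(G) - 32*(-12) = 5/7 - 32*(-12) = 5*(⅐) + 384 = 5/7 + 384 = 2693/7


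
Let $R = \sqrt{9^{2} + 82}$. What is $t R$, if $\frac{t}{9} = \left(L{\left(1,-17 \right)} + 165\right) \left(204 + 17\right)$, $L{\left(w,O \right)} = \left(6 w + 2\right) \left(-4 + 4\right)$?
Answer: $328185 \sqrt{163} \approx 4.19 \cdot 10^{6}$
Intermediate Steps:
$L{\left(w,O \right)} = 0$ ($L{\left(w,O \right)} = \left(2 + 6 w\right) 0 = 0$)
$R = \sqrt{163}$ ($R = \sqrt{81 + 82} = \sqrt{163} \approx 12.767$)
$t = 328185$ ($t = 9 \left(0 + 165\right) \left(204 + 17\right) = 9 \cdot 165 \cdot 221 = 9 \cdot 36465 = 328185$)
$t R = 328185 \sqrt{163}$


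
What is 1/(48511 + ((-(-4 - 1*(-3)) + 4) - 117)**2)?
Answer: 1/61055 ≈ 1.6379e-5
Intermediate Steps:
1/(48511 + ((-(-4 - 1*(-3)) + 4) - 117)**2) = 1/(48511 + ((-(-4 + 3) + 4) - 117)**2) = 1/(48511 + ((-1*(-1) + 4) - 117)**2) = 1/(48511 + ((1 + 4) - 117)**2) = 1/(48511 + (5 - 117)**2) = 1/(48511 + (-112)**2) = 1/(48511 + 12544) = 1/61055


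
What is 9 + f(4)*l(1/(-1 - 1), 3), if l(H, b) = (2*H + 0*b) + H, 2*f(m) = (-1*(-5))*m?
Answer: -6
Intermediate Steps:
f(m) = 5*m/2 (f(m) = ((-1*(-5))*m)/2 = (5*m)/2 = 5*m/2)
l(H, b) = 3*H (l(H, b) = (2*H + 0) + H = 2*H + H = 3*H)
9 + f(4)*l(1/(-1 - 1), 3) = 9 + ((5/2)*4)*(3/(-1 - 1)) = 9 + 10*(3/(-2)) = 9 + 10*(3*(-½)) = 9 + 10*(-3/2) = 9 - 15 = -6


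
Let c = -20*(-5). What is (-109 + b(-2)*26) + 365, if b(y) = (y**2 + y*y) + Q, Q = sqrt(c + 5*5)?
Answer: 464 + 130*sqrt(5) ≈ 754.69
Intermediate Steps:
c = 100 (c = -5*(-20) = 100)
Q = 5*sqrt(5) (Q = sqrt(100 + 5*5) = sqrt(100 + 25) = sqrt(125) = 5*sqrt(5) ≈ 11.180)
b(y) = 2*y**2 + 5*sqrt(5) (b(y) = (y**2 + y*y) + 5*sqrt(5) = (y**2 + y**2) + 5*sqrt(5) = 2*y**2 + 5*sqrt(5))
(-109 + b(-2)*26) + 365 = (-109 + (2*(-2)**2 + 5*sqrt(5))*26) + 365 = (-109 + (2*4 + 5*sqrt(5))*26) + 365 = (-109 + (8 + 5*sqrt(5))*26) + 365 = (-109 + (208 + 130*sqrt(5))) + 365 = (99 + 130*sqrt(5)) + 365 = 464 + 130*sqrt(5)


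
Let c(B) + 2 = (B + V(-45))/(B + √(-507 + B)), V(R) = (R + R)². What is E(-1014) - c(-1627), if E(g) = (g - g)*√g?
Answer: 15830097/2649263 + 6473*I*√2134/2649263 ≈ 5.9753 + 0.11287*I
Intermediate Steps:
V(R) = 4*R² (V(R) = (2*R)² = 4*R²)
c(B) = -2 + (8100 + B)/(B + √(-507 + B)) (c(B) = -2 + (B + 4*(-45)²)/(B + √(-507 + B)) = -2 + (B + 4*2025)/(B + √(-507 + B)) = -2 + (B + 8100)/(B + √(-507 + B)) = -2 + (8100 + B)/(B + √(-507 + B)))
E(g) = 0 (E(g) = 0*√g = 0)
E(-1014) - c(-1627) = 0 - (8100 - 1*(-1627) - 2*√(-507 - 1627))/(-1627 + √(-507 - 1627)) = 0 - (8100 + 1627 - 2*I*√2134)/(-1627 + √(-2134)) = 0 - (8100 + 1627 - 2*I*√2134)/(-1627 + I*√2134) = 0 - (9727 - 2*I*√2134)/(-1627 + I*√2134) = -(9727 - 2*I*√2134)/(-1627 + I*√2134)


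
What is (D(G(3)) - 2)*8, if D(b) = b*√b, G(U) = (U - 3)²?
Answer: -16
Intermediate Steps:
G(U) = (-3 + U)²
D(b) = b^(3/2)
(D(G(3)) - 2)*8 = (((-3 + 3)²)^(3/2) - 2)*8 = ((0²)^(3/2) - 2)*8 = (0^(3/2) - 2)*8 = (0 - 2)*8 = -2*8 = -16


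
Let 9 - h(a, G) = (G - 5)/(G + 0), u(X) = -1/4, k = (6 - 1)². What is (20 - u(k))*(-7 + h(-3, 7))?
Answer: 243/7 ≈ 34.714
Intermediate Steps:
k = 25 (k = 5² = 25)
u(X) = -¼ (u(X) = -1*¼ = -¼)
h(a, G) = 9 - (-5 + G)/G (h(a, G) = 9 - (G - 5)/(G + 0) = 9 - (-5 + G)/G)
(20 - u(k))*(-7 + h(-3, 7)) = (20 - 1*(-¼))*(-7 + (8 + 5/7)) = (20 + ¼)*(-7 + (8 + 5*(⅐))) = 81*(-7 + (8 + 5/7))/4 = 81*(-7 + 61/7)/4 = (81/4)*(12/7) = 243/7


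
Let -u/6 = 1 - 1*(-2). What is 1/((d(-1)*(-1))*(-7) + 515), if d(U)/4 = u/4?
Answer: 1/389 ≈ 0.0025707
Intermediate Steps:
u = -18 (u = -6*(1 - 1*(-2)) = -6*(1 + 2) = -6*3 = -18)
d(U) = -18 (d(U) = 4*(-18/4) = 4*(-18*¼) = 4*(-9/2) = -18)
1/((d(-1)*(-1))*(-7) + 515) = 1/(-18*(-1)*(-7) + 515) = 1/(18*(-7) + 515) = 1/(-126 + 515) = 1/389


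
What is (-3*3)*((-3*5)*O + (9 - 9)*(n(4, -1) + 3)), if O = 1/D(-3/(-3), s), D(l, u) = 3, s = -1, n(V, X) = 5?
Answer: 45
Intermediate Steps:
O = ⅓ (O = 1/3 = ⅓ ≈ 0.33333)
(-3*3)*((-3*5)*O + (9 - 9)*(n(4, -1) + 3)) = (-3*3)*(-3*5*(⅓) + (9 - 9)*(5 + 3)) = -9*(-15*⅓ + 0*8) = -9*(-5 + 0) = -9*(-5) = 45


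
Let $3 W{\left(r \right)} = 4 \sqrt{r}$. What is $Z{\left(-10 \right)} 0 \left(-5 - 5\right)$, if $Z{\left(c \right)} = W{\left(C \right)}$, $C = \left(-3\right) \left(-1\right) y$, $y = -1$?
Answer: $0$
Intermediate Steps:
$C = -3$ ($C = \left(-3\right) \left(-1\right) \left(-1\right) = 3 \left(-1\right) = -3$)
$W{\left(r \right)} = \frac{4 \sqrt{r}}{3}$
$Z{\left(c \right)} = \frac{4 i \sqrt{3}}{3}$ ($Z{\left(c \right)} = \frac{4 \sqrt{-3}}{3} = \frac{4 i \sqrt{3}}{3}$)
$Z{\left(-10 \right)} 0 \left(-5 - 5\right) = \frac{4 i \sqrt{3}}{3} \cdot 0 \left(-5 - 5\right) = \frac{4 i \sqrt{3}}{3} \cdot 0 \left(-10\right) = \frac{4 i \sqrt{3}}{3} \cdot 0 = 0$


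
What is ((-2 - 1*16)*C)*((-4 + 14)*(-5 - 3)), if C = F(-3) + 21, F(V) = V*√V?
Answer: 30240 - 4320*I*√3 ≈ 30240.0 - 7482.5*I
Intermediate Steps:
F(V) = V^(3/2)
C = 21 - 3*I*√3 (C = (-3)^(3/2) + 21 = -3*I*√3 + 21 = 21 - 3*I*√3 ≈ 21.0 - 5.1962*I)
((-2 - 1*16)*C)*((-4 + 14)*(-5 - 3)) = ((-2 - 1*16)*(21 - 3*I*√3))*((-4 + 14)*(-5 - 3)) = ((-2 - 16)*(21 - 3*I*√3))*(10*(-8)) = -18*(21 - 3*I*√3)*(-80) = (-378 + 54*I*√3)*(-80) = 30240 - 4320*I*√3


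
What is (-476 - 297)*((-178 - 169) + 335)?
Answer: 9276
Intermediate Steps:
(-476 - 297)*((-178 - 169) + 335) = -773*(-347 + 335) = -773*(-12) = 9276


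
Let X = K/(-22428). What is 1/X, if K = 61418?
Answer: -1602/4387 ≈ -0.36517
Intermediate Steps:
X = -4387/1602 (X = 61418/(-22428) = 61418*(-1/22428) = -4387/1602 ≈ -2.7385)
1/X = 1/(-4387/1602) = -1602/4387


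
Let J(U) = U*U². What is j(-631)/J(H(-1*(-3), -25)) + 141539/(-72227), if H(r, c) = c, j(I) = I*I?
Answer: -30969521422/1128546875 ≈ -27.442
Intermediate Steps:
j(I) = I²
J(U) = U³
j(-631)/J(H(-1*(-3), -25)) + 141539/(-72227) = (-631)²/((-25)³) + 141539/(-72227) = 398161/(-15625) + 141539*(-1/72227) = 398161*(-1/15625) - 141539/72227 = -398161/15625 - 141539/72227 = -30969521422/1128546875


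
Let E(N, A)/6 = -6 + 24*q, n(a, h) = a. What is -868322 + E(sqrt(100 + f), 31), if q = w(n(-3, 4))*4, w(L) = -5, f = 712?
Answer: -871238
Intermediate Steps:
q = -20 (q = -5*4 = -20)
E(N, A) = -2916 (E(N, A) = 6*(-6 + 24*(-20)) = 6*(-6 - 480) = 6*(-486) = -2916)
-868322 + E(sqrt(100 + f), 31) = -868322 - 2916 = -871238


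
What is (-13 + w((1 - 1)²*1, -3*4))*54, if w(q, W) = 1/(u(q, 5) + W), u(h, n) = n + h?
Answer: -4968/7 ≈ -709.71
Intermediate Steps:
u(h, n) = h + n
w(q, W) = 1/(5 + W + q) (w(q, W) = 1/((q + 5) + W) = 1/((5 + q) + W) = 1/(5 + W + q))
(-13 + w((1 - 1)²*1, -3*4))*54 = (-13 + 1/(5 - 3*4 + (1 - 1)²*1))*54 = (-13 + 1/(5 - 12 + 0²*1))*54 = (-13 + 1/(5 - 12 + 0*1))*54 = (-13 + 1/(5 - 12 + 0))*54 = (-13 + 1/(-7))*54 = (-13 - ⅐)*54 = -92/7*54 = -4968/7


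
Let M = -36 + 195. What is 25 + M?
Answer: 184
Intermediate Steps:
M = 159
25 + M = 25 + 159 = 184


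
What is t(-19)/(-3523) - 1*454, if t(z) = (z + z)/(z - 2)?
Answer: -33588320/73983 ≈ -454.00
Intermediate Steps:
t(z) = 2*z/(-2 + z) (t(z) = (2*z)/(-2 + z) = 2*z/(-2 + z))
t(-19)/(-3523) - 1*454 = (2*(-19)/(-2 - 19))/(-3523) - 1*454 = (2*(-19)/(-21))*(-1/3523) - 454 = (2*(-19)*(-1/21))*(-1/3523) - 454 = (38/21)*(-1/3523) - 454 = -38/73983 - 454 = -33588320/73983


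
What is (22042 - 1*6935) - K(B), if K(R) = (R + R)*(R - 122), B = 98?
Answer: 19811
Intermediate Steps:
K(R) = 2*R*(-122 + R) (K(R) = (2*R)*(-122 + R) = 2*R*(-122 + R))
(22042 - 1*6935) - K(B) = (22042 - 1*6935) - 2*98*(-122 + 98) = (22042 - 6935) - 2*98*(-24) = 15107 - 1*(-4704) = 15107 + 4704 = 19811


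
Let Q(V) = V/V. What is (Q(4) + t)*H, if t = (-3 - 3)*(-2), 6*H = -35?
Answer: -455/6 ≈ -75.833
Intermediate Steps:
Q(V) = 1
H = -35/6 (H = (⅙)*(-35) = -35/6 ≈ -5.8333)
t = 12 (t = -6*(-2) = 12)
(Q(4) + t)*H = (1 + 12)*(-35/6) = 13*(-35/6) = -455/6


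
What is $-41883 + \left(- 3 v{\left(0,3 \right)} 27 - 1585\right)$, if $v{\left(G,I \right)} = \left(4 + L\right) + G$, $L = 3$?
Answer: $-44035$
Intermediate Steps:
$v{\left(G,I \right)} = 7 + G$ ($v{\left(G,I \right)} = \left(4 + 3\right) + G = 7 + G$)
$-41883 + \left(- 3 v{\left(0,3 \right)} 27 - 1585\right) = -41883 - \left(1585 - - 3 \left(7 + 0\right) 27\right) = -41883 - \left(1585 - \left(-3\right) 7 \cdot 27\right) = -41883 - 2152 = -44035$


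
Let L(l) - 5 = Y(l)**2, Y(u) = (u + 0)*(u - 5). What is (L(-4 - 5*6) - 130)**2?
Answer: 3091094938801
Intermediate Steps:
Y(u) = u*(-5 + u)
L(l) = 5 + l**2*(-5 + l)**2 (L(l) = 5 + (l*(-5 + l))**2 = 5 + l**2*(-5 + l)**2)
(L(-4 - 5*6) - 130)**2 = ((5 + (-4 - 5*6)**2*(-5 + (-4 - 5*6))**2) - 130)**2 = ((5 + (-4 - 30)**2*(-5 + (-4 - 30))**2) - 130)**2 = ((5 + (-34)**2*(-5 - 34)**2) - 130)**2 = ((5 + 1156*(-39)**2) - 130)**2 = ((5 + 1156*1521) - 130)**2 = ((5 + 1758276) - 130)**2 = (1758281 - 130)**2 = 1758151**2 = 3091094938801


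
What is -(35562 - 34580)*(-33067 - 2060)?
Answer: 34494714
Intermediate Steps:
-(35562 - 34580)*(-33067 - 2060) = -982*(-35127) = -1*(-34494714) = 34494714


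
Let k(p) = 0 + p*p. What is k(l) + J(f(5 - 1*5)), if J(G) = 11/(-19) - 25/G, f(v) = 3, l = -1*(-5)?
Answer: 917/57 ≈ 16.088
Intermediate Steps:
l = 5
k(p) = p² (k(p) = 0 + p² = p²)
J(G) = -11/19 - 25/G (J(G) = 11*(-1/19) - 25/G = -11/19 - 25/G)
k(l) + J(f(5 - 1*5)) = 5² + (-11/19 - 25/3) = 25 + (-11/19 - 25*⅓) = 25 + (-11/19 - 25/3) = 25 - 508/57 = 917/57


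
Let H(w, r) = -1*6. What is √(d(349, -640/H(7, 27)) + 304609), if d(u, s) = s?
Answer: √2742441/3 ≈ 552.01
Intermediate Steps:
H(w, r) = -6
√(d(349, -640/H(7, 27)) + 304609) = √(-640/(-6) + 304609) = √(-640*(-⅙) + 304609) = √(320/3 + 304609) = √(914147/3) = √2742441/3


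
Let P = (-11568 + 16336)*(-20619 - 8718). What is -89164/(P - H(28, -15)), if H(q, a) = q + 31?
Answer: 89164/139878875 ≈ 0.00063744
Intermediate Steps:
H(q, a) = 31 + q
P = -139878816 (P = 4768*(-29337) = -139878816)
-89164/(P - H(28, -15)) = -89164/(-139878816 - (31 + 28)) = -89164/(-139878816 - 1*59) = -89164/(-139878816 - 59) = -89164/(-139878875) = -89164*(-1/139878875) = 89164/139878875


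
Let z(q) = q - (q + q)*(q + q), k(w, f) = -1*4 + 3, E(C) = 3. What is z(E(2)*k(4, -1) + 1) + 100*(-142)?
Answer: -14218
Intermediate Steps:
k(w, f) = -1 (k(w, f) = -4 + 3 = -1)
z(q) = q - 4*q² (z(q) = q - 2*q*2*q = q - 4*q²)
z(E(2)*k(4, -1) + 1) + 100*(-142) = (3*(-1) + 1)*(1 - 4*(3*(-1) + 1)) + 100*(-142) = (-3 + 1)*(1 - 4*(-3 + 1)) - 14200 = -2*(1 - 4*(-2)) - 14200 = -2*(1 + 8) - 14200 = -2*9 - 14200 = -18 - 14200 = -14218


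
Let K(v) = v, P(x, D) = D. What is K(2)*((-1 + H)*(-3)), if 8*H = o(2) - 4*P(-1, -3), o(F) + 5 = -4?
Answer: 15/4 ≈ 3.7500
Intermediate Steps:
o(F) = -9 (o(F) = -5 - 4 = -9)
H = 3/8 (H = (-9 - 4*(-3))/8 = (-9 + 12)/8 = (1/8)*3 = 3/8 ≈ 0.37500)
K(2)*((-1 + H)*(-3)) = 2*((-1 + 3/8)*(-3)) = 2*(-5/8*(-3)) = 2*(15/8) = 15/4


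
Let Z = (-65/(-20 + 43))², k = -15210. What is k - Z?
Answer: -8050315/529 ≈ -15218.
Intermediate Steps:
Z = 4225/529 (Z = (-65/23)² = 4225/529 ≈ 7.9868)
k - Z = -15210 - 1*4225/529 = -15210 - 4225/529 = -8050315/529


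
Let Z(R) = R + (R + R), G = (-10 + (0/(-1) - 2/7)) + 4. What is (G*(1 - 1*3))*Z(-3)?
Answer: -792/7 ≈ -113.14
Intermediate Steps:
G = -44/7 (G = (-10 + (0*(-1) - 2*⅐)) + 4 = (-10 + (0 - 2/7)) + 4 = (-10 - 2/7) + 4 = -72/7 + 4 = -44/7 ≈ -6.2857)
Z(R) = 3*R (Z(R) = R + 2*R = 3*R)
(G*(1 - 1*3))*Z(-3) = (-44*(1 - 1*3)/7)*(3*(-3)) = -44*(1 - 3)/7*(-9) = -44/7*(-2)*(-9) = (88/7)*(-9) = -792/7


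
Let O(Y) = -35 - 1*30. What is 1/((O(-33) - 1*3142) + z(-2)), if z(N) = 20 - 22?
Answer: -1/3209 ≈ -0.00031162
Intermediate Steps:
O(Y) = -65 (O(Y) = -35 - 30 = -65)
z(N) = -2
1/((O(-33) - 1*3142) + z(-2)) = 1/((-65 - 1*3142) - 2) = 1/((-65 - 3142) - 2) = 1/(-3207 - 2) = 1/(-3209) = -1/3209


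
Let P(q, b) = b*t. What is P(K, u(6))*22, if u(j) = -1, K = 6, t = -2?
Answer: 44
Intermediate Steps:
P(q, b) = -2*b (P(q, b) = b*(-2) = -2*b)
P(K, u(6))*22 = -2*(-1)*22 = 2*22 = 44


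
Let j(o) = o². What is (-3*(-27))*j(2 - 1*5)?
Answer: 729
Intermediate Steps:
(-3*(-27))*j(2 - 1*5) = (-3*(-27))*(2 - 1*5)² = 81*(2 - 5)² = 81*(-3)² = 81*9 = 729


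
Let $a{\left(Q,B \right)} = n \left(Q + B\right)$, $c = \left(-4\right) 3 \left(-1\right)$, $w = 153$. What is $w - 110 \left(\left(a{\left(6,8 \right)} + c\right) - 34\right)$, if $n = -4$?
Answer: $8733$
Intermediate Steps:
$c = 12$ ($c = \left(-12\right) \left(-1\right) = 12$)
$a{\left(Q,B \right)} = - 4 B - 4 Q$ ($a{\left(Q,B \right)} = - 4 \left(Q + B\right) = - 4 \left(B + Q\right) = - 4 B - 4 Q$)
$w - 110 \left(\left(a{\left(6,8 \right)} + c\right) - 34\right) = 153 - 110 \left(\left(\left(\left(-4\right) 8 - 24\right) + 12\right) - 34\right) = 153 - 110 \left(\left(\left(-32 - 24\right) + 12\right) - 34\right) = 153 - 110 \left(\left(-56 + 12\right) - 34\right) = 153 - 110 \left(-44 - 34\right) = 153 - -8580 = 153 + 8580 = 8733$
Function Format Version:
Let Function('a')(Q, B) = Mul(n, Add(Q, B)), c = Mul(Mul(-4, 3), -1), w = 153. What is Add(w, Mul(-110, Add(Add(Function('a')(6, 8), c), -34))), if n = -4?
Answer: 8733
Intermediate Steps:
c = 12 (c = Mul(-12, -1) = 12)
Function('a')(Q, B) = Add(Mul(-4, B), Mul(-4, Q)) (Function('a')(Q, B) = Mul(-4, Add(Q, B)) = Mul(-4, Add(B, Q)) = Add(Mul(-4, B), Mul(-4, Q)))
Add(w, Mul(-110, Add(Add(Function('a')(6, 8), c), -34))) = Add(153, Mul(-110, Add(Add(Add(Mul(-4, 8), Mul(-4, 6)), 12), -34))) = Add(153, Mul(-110, Add(Add(Add(-32, -24), 12), -34))) = Add(153, Mul(-110, Add(Add(-56, 12), -34))) = Add(153, Mul(-110, Add(-44, -34))) = Add(153, Mul(-110, -78)) = Add(153, 8580) = 8733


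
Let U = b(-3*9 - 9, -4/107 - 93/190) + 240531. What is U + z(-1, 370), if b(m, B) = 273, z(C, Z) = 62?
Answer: 240866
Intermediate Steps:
U = 240804 (U = 273 + 240531 = 240804)
U + z(-1, 370) = 240804 + 62 = 240866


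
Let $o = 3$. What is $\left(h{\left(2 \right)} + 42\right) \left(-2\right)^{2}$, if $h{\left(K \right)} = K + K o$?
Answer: $200$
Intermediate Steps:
$h{\left(K \right)} = 4 K$ ($h{\left(K \right)} = K + K 3 = K + 3 K = 4 K$)
$\left(h{\left(2 \right)} + 42\right) \left(-2\right)^{2} = \left(4 \cdot 2 + 42\right) \left(-2\right)^{2} = \left(8 + 42\right) 4 = 50 \cdot 4 = 200$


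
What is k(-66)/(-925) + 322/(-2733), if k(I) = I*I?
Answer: -12202798/2528025 ≈ -4.8270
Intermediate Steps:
k(I) = I**2
k(-66)/(-925) + 322/(-2733) = (-66)**2/(-925) + 322/(-2733) = 4356*(-1/925) + 322*(-1/2733) = -4356/925 - 322/2733 = -12202798/2528025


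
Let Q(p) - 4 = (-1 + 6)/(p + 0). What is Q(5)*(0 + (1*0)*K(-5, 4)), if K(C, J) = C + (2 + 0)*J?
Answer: 0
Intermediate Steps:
Q(p) = 4 + 5/p (Q(p) = 4 + (-1 + 6)/(p + 0) = 4 + 5/p)
K(C, J) = C + 2*J
Q(5)*(0 + (1*0)*K(-5, 4)) = (4 + 5/5)*(0 + (1*0)*(-5 + 2*4)) = (4 + 5*(⅕))*(0 + 0*(-5 + 8)) = (4 + 1)*(0 + 0*3) = 5*(0 + 0) = 5*0 = 0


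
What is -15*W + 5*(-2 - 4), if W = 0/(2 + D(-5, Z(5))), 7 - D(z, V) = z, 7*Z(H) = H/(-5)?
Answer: -30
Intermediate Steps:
Z(H) = -H/35 (Z(H) = (H/(-5))/7 = (H*(-1/5))/7 = (-H/5)/7 = -H/35)
D(z, V) = 7 - z
W = 0 (W = 0/(2 + (7 - 1*(-5))) = 0/(2 + (7 + 5)) = 0/(2 + 12) = 0/14 = (1/14)*0 = 0)
-15*W + 5*(-2 - 4) = -15*0 + 5*(-2 - 4) = 0 + 5*(-6) = 0 - 30 = -30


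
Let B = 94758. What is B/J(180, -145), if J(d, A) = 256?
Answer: 47379/128 ≈ 370.15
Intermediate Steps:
B/J(180, -145) = 94758/256 = 94758*(1/256) = 47379/128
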